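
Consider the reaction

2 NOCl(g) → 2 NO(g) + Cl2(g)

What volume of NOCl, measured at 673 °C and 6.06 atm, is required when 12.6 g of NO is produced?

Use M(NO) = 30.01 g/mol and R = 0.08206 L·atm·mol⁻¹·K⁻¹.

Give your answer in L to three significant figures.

n(NO) = 12.60 / 30.01 = 0.4199 mol
n(NOCl) = (2/2) × 0.4199 = 0.4199 mol
V = nRT/P = 0.4199 × 0.08206 × 946.15 / 6.06 = 5.380 L

5.38 L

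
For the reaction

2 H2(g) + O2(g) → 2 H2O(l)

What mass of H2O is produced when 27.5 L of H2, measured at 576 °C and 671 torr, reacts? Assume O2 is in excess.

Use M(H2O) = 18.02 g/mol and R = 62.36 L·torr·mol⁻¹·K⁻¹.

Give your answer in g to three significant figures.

6.28 g

n(H2) = PV/RT = (671 × 27.5) / (62.36 × 849.15) = 0.3485 mol
n(H2O) = (2/2) × 0.3485 = 0.3485 mol
m(H2O) = 0.3485 × 18.02 = 6.280 g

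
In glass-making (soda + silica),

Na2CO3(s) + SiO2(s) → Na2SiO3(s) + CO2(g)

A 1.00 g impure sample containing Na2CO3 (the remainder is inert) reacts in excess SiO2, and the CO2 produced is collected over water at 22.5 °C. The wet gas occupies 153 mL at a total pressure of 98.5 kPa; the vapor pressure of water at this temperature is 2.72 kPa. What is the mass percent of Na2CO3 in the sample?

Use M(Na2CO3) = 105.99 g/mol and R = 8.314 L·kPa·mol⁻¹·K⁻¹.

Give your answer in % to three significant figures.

63.2 %

P(CO2) = 98.5 − 2.72 = 95.78 kPa
n(CO2) = PV/RT = (95.78 × 0.1530) / (8.314 × 295.65) = 0.005962 mol
n(Na2CO3) = (1/1) × 0.005962 = 0.005962 mol
m(Na2CO3) = 0.005962 × 105.99 = 0.6319 g
%Na2CO3 = 0.6319 / 1.00 × 100 = 63.19%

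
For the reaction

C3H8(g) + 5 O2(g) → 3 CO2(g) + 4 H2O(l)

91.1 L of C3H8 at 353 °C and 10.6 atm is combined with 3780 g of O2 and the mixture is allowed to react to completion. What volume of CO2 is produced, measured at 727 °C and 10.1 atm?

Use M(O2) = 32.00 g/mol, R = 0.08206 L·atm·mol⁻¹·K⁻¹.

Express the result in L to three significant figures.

n(C3H8) = PV/RT = (10.6 × 91.1) / (0.08206 × 626.15) = 18.79 mol
n(O2) = 3780 / 32.00 = 118.1 mol
For 18.79 mol C3H8, stoichiometry requires (5/1) × 18.79 = 93.95 mol O2; 118.1 mol is available, so C3H8 is limiting.
n(CO2) = (3/1) × 18.79 = 56.37 mol
V(CO2) = nRT/P = 56.37 × 0.08206 × 1000.15 / 10.1 = 458.1 L

458 L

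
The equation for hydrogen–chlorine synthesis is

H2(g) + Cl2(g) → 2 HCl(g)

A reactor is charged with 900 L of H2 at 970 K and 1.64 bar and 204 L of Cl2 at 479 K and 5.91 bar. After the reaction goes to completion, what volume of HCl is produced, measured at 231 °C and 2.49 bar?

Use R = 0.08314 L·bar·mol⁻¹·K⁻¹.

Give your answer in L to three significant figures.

n(H2) = PV/RT = (1.64 × 900) / (0.08314 × 970) = 18.30 mol
n(Cl2) = PV/RT = (5.91 × 204) / (0.08314 × 479) = 30.27 mol
For 18.30 mol H2, stoichiometry requires (1/1) × 18.30 = 18.30 mol Cl2; 30.27 mol is available, so H2 is limiting.
n(HCl) = (2/1) × 18.30 = 36.60 mol
V(HCl) = nRT/P = 36.60 × 0.08314 × 504.15 / 2.49 = 616.1 L

616 L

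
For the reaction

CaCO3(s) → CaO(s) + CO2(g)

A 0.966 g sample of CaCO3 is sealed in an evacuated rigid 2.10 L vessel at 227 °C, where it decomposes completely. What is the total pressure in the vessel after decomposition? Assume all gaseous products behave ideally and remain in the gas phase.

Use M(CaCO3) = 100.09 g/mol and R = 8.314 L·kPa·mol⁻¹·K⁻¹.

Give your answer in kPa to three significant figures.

n(CaCO3) = 0.966 / 100.09 = 0.009651 mol
n(gas produced) = (1/1) × 0.009651 = 0.009651 mol
P = nRT/V = 0.009651 × 8.314 × 500.15 / 2.10 = 19.11 kPa

19.1 kPa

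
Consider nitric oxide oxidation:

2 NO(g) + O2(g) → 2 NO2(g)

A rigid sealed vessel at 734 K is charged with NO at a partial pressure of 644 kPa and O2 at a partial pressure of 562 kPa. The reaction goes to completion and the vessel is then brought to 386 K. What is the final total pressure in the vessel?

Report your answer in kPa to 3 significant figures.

Because the vessel is rigid and T is held at 734 K, work the stoichiometry in partial pressures (P_i = n_iRT/V).
P(O2) required for 644 kPa of NO = (1/2) × 644 = 322.0 kPa; available 562 kPa, so NO is limiting.
P(O2) remaining = 562 − (1/2) × 644 = 240.0 kPa
P(gaseous products) = (2)/2 × 644 = 644.0 kPa
P_total at 734 K = 240.0 + 644.0 = 884.0 kPa
Scaling to 386 K: P = 884.0 × 386/734 = 464.9 kPa

465 kPa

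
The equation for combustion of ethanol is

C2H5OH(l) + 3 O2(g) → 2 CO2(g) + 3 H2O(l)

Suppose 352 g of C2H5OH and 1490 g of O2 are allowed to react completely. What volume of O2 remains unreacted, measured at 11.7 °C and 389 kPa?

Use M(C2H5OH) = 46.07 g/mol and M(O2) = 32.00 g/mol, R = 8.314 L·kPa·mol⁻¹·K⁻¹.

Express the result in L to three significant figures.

n(C2H5OH) = 352 / 46.07 = 7.641 mol
n(O2) = 1490 / 32.00 = 46.56 mol
For 7.641 mol C2H5OH, stoichiometry requires (3/1) × 7.641 = 22.92 mol O2; 46.56 mol is available, so C2H5OH is limiting.
n(O2) consumed = (3/1) × 7.641 = 22.92 mol; remaining = 46.56 − 22.92 = 23.64 mol
V(O2) = nRT/P = 23.64 × 8.314 × 284.85 / 389 = 143.9 L

144 L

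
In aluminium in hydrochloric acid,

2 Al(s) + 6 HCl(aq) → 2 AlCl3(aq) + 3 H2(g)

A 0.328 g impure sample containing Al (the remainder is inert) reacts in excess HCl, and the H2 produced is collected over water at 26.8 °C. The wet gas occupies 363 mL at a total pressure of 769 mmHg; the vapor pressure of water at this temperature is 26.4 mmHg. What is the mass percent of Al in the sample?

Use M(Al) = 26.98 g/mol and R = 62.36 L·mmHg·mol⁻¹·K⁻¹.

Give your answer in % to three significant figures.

P(H2) = 769 − 26.4 = 742.6 mmHg
n(H2) = PV/RT = (742.6 × 0.3630) / (62.36 × 299.95) = 0.01441 mol
n(Al) = (2/3) × 0.01441 = 0.009607 mol
m(Al) = 0.009607 × 26.98 = 0.2592 g
%Al = 0.2592 / 0.328 × 100 = 79.02%

79.0 %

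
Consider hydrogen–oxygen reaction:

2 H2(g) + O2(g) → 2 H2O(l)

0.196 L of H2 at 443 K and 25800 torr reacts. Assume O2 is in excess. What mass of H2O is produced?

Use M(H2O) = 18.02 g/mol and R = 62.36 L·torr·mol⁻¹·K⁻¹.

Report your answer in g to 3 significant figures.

n(H2) = PV/RT = (25800 × 0.196) / (62.36 × 443) = 0.1830 mol
n(H2O) = (2/2) × 0.1830 = 0.1830 mol
m(H2O) = 0.1830 × 18.02 = 3.298 g

3.30 g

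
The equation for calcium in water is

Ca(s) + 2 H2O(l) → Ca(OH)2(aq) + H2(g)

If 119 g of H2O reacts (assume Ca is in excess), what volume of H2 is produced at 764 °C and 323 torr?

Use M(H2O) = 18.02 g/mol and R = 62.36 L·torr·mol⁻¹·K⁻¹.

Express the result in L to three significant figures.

n(H2O) = 119.0 / 18.02 = 6.604 mol
n(H2) = (1/2) × 6.604 = 3.302 mol
V = nRT/P = 3.302 × 62.36 × 1037.15 / 323 = 661.2 L

661 L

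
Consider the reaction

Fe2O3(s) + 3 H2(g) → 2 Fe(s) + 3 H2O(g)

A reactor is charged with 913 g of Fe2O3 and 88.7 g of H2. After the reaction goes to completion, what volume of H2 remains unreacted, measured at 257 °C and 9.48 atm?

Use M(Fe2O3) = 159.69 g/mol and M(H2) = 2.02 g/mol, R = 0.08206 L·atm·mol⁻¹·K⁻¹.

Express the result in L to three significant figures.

n(Fe2O3) = 913 / 159.69 = 5.717 mol
n(H2) = 88.7 / 2.02 = 43.91 mol
For 5.717 mol Fe2O3, stoichiometry requires (3/1) × 5.717 = 17.15 mol H2; 43.91 mol is available, so Fe2O3 is limiting.
n(H2) consumed = (3/1) × 5.717 = 17.15 mol; remaining = 43.91 − 17.15 = 26.76 mol
V(H2) = nRT/P = 26.76 × 0.08206 × 530.15 / 9.48 = 122.8 L

123 L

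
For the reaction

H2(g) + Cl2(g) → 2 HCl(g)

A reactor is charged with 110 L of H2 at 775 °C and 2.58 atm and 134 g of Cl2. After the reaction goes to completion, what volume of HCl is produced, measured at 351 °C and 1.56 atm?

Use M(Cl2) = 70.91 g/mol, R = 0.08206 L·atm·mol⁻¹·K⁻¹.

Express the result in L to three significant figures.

124 L

n(H2) = PV/RT = (2.58 × 110) / (0.08206 × 1048.15) = 3.300 mol
n(Cl2) = 134 / 70.91 = 1.890 mol
For 3.300 mol H2, stoichiometry requires (1/1) × 3.300 = 3.300 mol Cl2; 1.890 mol is available, so Cl2 is limiting.
n(HCl) = (2/1) × 1.890 = 3.780 mol
V(HCl) = nRT/P = 3.780 × 0.08206 × 624.15 / 1.56 = 124.1 L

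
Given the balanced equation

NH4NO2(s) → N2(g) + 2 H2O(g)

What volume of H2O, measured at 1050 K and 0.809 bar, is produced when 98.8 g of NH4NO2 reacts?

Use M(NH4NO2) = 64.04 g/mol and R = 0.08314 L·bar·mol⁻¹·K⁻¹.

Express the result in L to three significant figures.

333 L

n(NH4NO2) = 98.80 / 64.04 = 1.543 mol
n(H2O) = (2/1) × 1.543 = 3.086 mol
V = nRT/P = 3.086 × 0.08314 × 1050 / 0.809 = 333.0 L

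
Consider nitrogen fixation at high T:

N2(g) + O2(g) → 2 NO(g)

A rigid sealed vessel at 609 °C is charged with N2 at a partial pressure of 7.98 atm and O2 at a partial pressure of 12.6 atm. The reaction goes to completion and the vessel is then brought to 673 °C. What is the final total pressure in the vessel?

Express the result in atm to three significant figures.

22.1 atm

Because the vessel is rigid and T is held at 609 °C, work the stoichiometry in partial pressures (P_i = n_iRT/V).
P(O2) required for 7.98 atm of N2 = (1/1) × 7.98 = 7.980 atm; available 12.6 atm, so N2 is limiting.
P(O2) remaining = 12.6 − (1/1) × 7.98 = 4.620 atm
P(gaseous products) = (2)/1 × 7.98 = 15.96 atm
P_total at 609 °C = 4.620 + 15.96 = 20.58 atm
Scaling to 673 °C: P = 20.58 × 946.15/882.15 = 22.07 atm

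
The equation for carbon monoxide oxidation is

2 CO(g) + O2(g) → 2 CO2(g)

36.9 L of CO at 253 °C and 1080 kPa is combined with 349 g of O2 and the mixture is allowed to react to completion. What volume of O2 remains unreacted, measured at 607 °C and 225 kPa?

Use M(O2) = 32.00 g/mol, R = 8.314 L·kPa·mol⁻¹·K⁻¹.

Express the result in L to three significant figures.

n(CO) = PV/RT = (1080 × 36.9) / (8.314 × 526.15) = 9.110 mol
n(O2) = 349 / 32.00 = 10.91 mol
For 9.110 mol CO, stoichiometry requires (1/2) × 9.110 = 4.555 mol O2; 10.91 mol is available, so CO is limiting.
n(O2) consumed = (1/2) × 9.110 = 4.555 mol; remaining = 10.91 − 4.555 = 6.355 mol
V(O2) = nRT/P = 6.355 × 8.314 × 880.15 / 225 = 206.7 L

207 L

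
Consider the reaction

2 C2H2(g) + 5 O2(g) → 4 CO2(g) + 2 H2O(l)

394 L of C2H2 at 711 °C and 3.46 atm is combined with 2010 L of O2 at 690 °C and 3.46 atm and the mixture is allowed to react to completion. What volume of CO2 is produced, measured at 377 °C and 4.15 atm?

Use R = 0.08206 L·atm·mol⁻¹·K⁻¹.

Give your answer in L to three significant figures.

n(C2H2) = PV/RT = (3.46 × 394) / (0.08206 × 984.15) = 16.88 mol
n(O2) = PV/RT = (3.46 × 2010) / (0.08206 × 963.15) = 87.99 mol
For 16.88 mol C2H2, stoichiometry requires (5/2) × 16.88 = 42.20 mol O2; 87.99 mol is available, so C2H2 is limiting.
n(CO2) = (4/2) × 16.88 = 33.76 mol
V(CO2) = nRT/P = 33.76 × 0.08206 × 650.15 / 4.15 = 434.0 L

434 L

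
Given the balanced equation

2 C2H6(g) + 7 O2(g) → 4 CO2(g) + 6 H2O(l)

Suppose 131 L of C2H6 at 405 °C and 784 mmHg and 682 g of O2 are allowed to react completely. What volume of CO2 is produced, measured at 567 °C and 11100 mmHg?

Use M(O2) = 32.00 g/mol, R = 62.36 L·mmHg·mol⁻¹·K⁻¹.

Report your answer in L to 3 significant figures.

22.9 L

n(C2H6) = PV/RT = (784 × 131) / (62.36 × 678.15) = 2.429 mol
n(O2) = 682 / 32.00 = 21.31 mol
For 2.429 mol C2H6, stoichiometry requires (7/2) × 2.429 = 8.502 mol O2; 21.31 mol is available, so C2H6 is limiting.
n(CO2) = (4/2) × 2.429 = 4.858 mol
V(CO2) = nRT/P = 4.858 × 62.36 × 840.15 / 11100 = 22.93 L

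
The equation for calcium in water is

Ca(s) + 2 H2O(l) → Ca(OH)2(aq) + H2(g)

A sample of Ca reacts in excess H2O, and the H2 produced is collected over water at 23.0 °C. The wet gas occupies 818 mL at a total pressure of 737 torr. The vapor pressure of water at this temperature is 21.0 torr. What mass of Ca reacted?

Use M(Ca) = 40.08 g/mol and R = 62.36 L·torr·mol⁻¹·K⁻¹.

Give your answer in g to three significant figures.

P(H2) = 737 − 21.0 = 716.0 torr
n(H2) = PV/RT = (716.0 × 0.8180) / (62.36 × 296.15) = 0.03171 mol
n(Ca) = (1/1) × 0.03171 = 0.03171 mol
m(Ca) = 0.03171 × 40.08 = 1.271 g

1.27 g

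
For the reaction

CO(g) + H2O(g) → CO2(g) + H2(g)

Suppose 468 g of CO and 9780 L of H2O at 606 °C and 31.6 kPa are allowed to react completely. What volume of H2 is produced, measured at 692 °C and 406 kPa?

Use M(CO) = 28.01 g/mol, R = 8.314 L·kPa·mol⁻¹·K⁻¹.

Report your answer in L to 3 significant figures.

n(CO) = 468 / 28.01 = 16.71 mol
n(H2O) = PV/RT = (31.6 × 9780) / (8.314 × 879.15) = 42.28 mol
For 16.71 mol CO, stoichiometry requires (1/1) × 16.71 = 16.71 mol H2O; 42.28 mol is available, so CO is limiting.
n(H2) = (1/1) × 16.71 = 16.71 mol
V(H2) = nRT/P = 16.71 × 8.314 × 965.15 / 406 = 330.3 L

330 L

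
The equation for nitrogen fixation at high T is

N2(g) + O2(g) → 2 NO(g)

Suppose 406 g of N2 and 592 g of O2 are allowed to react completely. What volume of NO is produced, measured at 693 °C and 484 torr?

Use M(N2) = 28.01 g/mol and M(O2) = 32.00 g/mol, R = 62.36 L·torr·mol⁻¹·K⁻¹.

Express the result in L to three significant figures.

n(N2) = 406 / 28.01 = 14.49 mol
n(O2) = 592 / 32.00 = 18.50 mol
For 14.49 mol N2, stoichiometry requires (1/1) × 14.49 = 14.49 mol O2; 18.50 mol is available, so N2 is limiting.
n(NO) = (2/1) × 14.49 = 28.98 mol
V(NO) = nRT/P = 28.98 × 62.36 × 966.15 / 484 = 3607 L

3610 L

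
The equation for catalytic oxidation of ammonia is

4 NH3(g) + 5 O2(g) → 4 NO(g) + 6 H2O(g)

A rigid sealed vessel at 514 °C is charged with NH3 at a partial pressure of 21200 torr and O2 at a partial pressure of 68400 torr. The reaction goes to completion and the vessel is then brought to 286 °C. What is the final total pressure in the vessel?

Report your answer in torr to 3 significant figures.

67400 torr

At constant V, partial pressures at 514 °C are proportional to moles, so apply stoichiometry directly to pressures.
P(O2) required for 21200 torr of NH3 = (5/4) × 21200 = 26500 torr; available 68400 torr, so NH3 is limiting.
P(O2) remaining = 68400 − (5/4) × 21200 = 41900 torr
P(gaseous products) = (4+6)/4 × 21200 = 53000 torr
P_total at 514 °C = 41900 + 53000 = 94900 torr
Scaling to 286 °C: P = 94900 × 559.15/787.15 = 67410 torr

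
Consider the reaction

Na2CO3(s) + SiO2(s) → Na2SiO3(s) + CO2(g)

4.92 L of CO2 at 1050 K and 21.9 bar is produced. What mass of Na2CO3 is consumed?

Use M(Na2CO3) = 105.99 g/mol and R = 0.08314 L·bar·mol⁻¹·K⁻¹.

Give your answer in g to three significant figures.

131 g

n(CO2) = PV/RT = (21.9 × 4.92) / (0.08314 × 1050) = 1.234 mol
n(Na2CO3) = (1/1) × 1.234 = 1.234 mol
m(Na2CO3) = 1.234 × 105.99 = 130.8 g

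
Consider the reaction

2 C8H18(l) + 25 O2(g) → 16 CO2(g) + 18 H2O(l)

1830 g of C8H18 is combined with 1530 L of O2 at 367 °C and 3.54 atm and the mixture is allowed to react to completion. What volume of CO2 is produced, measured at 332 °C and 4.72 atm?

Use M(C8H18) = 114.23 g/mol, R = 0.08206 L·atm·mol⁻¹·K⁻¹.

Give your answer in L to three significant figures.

694 L

n(C8H18) = 1830 / 114.23 = 16.02 mol
n(O2) = PV/RT = (3.54 × 1530) / (0.08206 × 640.15) = 103.1 mol
For 16.02 mol C8H18, stoichiometry requires (25/2) × 16.02 = 200.2 mol O2; 103.1 mol is available, so O2 is limiting.
n(CO2) = (16/25) × 103.1 = 65.98 mol
V(CO2) = nRT/P = 65.98 × 0.08206 × 605.15 / 4.72 = 694.2 L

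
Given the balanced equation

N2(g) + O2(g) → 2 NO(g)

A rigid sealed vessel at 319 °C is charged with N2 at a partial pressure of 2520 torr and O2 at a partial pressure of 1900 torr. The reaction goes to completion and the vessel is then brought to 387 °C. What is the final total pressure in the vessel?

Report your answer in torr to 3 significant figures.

4930 torr

Because the vessel is rigid and T is held at 319 °C, work the stoichiometry in partial pressures (P_i = n_iRT/V).
P(O2) required for 2520 torr of N2 = (1/1) × 2520 = 2520 torr; available 1900 torr, so O2 is limiting.
P(N2) remaining = 2520 − (1/1) × 1900 = 620.0 torr
P(gaseous products) = (2)/1 × 1900 = 3800 torr
P_total at 319 °C = 620.0 + 3800 = 4420 torr
Scaling to 387 °C: P = 4420 × 660.15/592.15 = 4928 torr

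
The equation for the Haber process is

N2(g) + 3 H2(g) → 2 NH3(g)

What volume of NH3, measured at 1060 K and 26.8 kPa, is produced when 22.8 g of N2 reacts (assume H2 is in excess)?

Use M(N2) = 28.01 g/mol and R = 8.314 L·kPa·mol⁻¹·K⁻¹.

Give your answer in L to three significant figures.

535 L

n(N2) = 22.80 / 28.01 = 0.8140 mol
n(NH3) = (2/1) × 0.8140 = 1.628 mol
V = nRT/P = 1.628 × 8.314 × 1060 / 26.8 = 535.3 L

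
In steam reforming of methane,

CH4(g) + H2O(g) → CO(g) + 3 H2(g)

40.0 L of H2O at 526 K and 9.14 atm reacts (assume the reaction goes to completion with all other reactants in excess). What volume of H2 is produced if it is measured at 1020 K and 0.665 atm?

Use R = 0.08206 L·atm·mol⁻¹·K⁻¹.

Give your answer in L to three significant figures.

3200 L

n(H2O) = PV/RT = (9.14 × 40.0) / (0.08206 × 526) = 8.470 mol
n(H2) = (3/1) × 8.470 = 25.41 mol
V = nRT/P = 25.41 × 0.08206 × 1020 / 0.665 = 3198 L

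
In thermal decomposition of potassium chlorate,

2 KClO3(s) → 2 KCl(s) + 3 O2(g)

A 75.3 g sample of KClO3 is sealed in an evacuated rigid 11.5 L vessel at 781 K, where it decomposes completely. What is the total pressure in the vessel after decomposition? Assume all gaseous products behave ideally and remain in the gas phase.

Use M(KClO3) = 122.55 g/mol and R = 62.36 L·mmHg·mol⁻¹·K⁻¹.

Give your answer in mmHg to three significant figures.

n(KClO3) = 75.3 / 122.55 = 0.6144 mol
n(gas produced) = (3/2) × 0.6144 = 0.9216 mol
P = nRT/V = 0.9216 × 62.36 × 781 / 11.5 = 3903 mmHg

3900 mmHg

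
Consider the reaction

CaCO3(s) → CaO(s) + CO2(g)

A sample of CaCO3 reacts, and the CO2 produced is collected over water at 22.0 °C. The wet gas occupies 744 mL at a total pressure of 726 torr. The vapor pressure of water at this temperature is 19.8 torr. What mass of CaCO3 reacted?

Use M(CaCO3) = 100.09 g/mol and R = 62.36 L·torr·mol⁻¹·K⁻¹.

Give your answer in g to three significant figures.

P(CO2) = 726 − 19.8 = 706.2 torr
n(CO2) = PV/RT = (706.2 × 0.7440) / (62.36 × 295.15) = 0.02855 mol
n(CaCO3) = (1/1) × 0.02855 = 0.02855 mol
m(CaCO3) = 0.02855 × 100.09 = 2.858 g

2.86 g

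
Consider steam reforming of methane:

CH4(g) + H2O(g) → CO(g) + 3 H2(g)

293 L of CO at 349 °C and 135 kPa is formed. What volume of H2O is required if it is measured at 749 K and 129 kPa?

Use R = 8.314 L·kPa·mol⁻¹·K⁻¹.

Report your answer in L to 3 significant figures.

369 L

n(CO) = PV/RT = (135 × 293) / (8.314 × 622.15) = 7.647 mol
n(H2O) = (1/1) × 7.647 = 7.647 mol
V = nRT/P = 7.647 × 8.314 × 749 / 129 = 369.1 L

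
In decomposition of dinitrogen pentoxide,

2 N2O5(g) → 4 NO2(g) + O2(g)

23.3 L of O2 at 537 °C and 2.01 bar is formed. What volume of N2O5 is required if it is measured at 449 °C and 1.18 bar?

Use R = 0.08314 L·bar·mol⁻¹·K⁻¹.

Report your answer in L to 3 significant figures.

n(O2) = PV/RT = (2.01 × 23.3) / (0.08314 × 810.15) = 0.6953 mol
n(N2O5) = (2/1) × 0.6953 = 1.391 mol
V = nRT/P = 1.391 × 0.08314 × 722.15 / 1.18 = 70.78 L

70.8 L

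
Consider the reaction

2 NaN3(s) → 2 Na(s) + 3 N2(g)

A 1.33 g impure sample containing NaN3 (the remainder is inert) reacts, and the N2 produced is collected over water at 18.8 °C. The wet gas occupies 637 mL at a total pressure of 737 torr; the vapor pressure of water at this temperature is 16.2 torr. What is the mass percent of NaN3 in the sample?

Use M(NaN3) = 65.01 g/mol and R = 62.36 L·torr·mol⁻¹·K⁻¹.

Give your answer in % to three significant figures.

82.2 %

P(N2) = 737 − 16.2 = 720.8 torr
n(N2) = PV/RT = (720.8 × 0.6370) / (62.36 × 291.95) = 0.02522 mol
n(NaN3) = (2/3) × 0.02522 = 0.01681 mol
m(NaN3) = 0.01681 × 65.01 = 1.093 g
%NaN3 = 1.093 / 1.33 × 100 = 82.18%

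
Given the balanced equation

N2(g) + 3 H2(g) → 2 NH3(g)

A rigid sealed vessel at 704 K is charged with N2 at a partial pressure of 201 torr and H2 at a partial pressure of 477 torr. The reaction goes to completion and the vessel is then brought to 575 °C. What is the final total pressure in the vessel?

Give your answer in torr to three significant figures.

Because the vessel is rigid and T is held at 704 K, work the stoichiometry in partial pressures (P_i = n_iRT/V).
P(H2) required for 201 torr of N2 = (3/1) × 201 = 603.0 torr; available 477 torr, so H2 is limiting.
P(N2) remaining = 201 − (1/3) × 477 = 42.00 torr
P(gaseous products) = (2)/3 × 477 = 318.0 torr
P_total at 704 K = 42.00 + 318.0 = 360.0 torr
Scaling to 575 °C: P = 360.0 × 848.15/704 = 433.7 torr

434 torr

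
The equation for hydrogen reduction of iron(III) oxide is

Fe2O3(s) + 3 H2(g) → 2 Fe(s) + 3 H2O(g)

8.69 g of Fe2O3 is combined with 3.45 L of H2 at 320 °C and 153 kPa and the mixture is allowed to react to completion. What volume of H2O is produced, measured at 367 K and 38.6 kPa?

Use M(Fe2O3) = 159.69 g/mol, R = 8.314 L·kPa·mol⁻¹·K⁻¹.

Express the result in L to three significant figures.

n(Fe2O3) = 8.69 / 159.69 = 0.05442 mol
n(H2) = PV/RT = (153 × 3.45) / (8.314 × 593.15) = 0.1070 mol
For 0.05442 mol Fe2O3, stoichiometry requires (3/1) × 0.05442 = 0.1633 mol H2; 0.1070 mol is available, so H2 is limiting.
n(H2O) = (3/3) × 0.1070 = 0.1070 mol
V(H2O) = nRT/P = 0.1070 × 8.314 × 367 / 38.6 = 8.458 L

8.46 L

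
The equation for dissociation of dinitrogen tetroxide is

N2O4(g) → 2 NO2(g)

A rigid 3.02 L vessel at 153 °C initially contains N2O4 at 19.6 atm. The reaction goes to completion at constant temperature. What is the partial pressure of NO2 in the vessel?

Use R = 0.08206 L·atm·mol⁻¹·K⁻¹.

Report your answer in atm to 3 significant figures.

n(N2O4)₀ = PV/RT = (19.6 × 3.02) / (0.08206 × 426.15) = 1.693 mol
n(NO2) = (2/1) × 1.693 = 3.386 mol
P(NO2) = nRT/V = 3.386 × 0.08206 × 426.15 / 3.02 = 39.21 atm

39.2 atm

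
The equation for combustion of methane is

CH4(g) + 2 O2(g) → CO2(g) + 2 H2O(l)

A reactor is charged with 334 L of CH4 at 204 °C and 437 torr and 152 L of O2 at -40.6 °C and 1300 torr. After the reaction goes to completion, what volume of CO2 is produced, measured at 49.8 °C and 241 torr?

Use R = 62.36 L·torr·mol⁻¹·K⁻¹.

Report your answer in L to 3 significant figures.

n(CH4) = PV/RT = (437 × 334) / (62.36 × 477.15) = 4.905 mol
n(O2) = PV/RT = (1300 × 152) / (62.36 × 232.55) = 13.63 mol
For 4.905 mol CH4, stoichiometry requires (2/1) × 4.905 = 9.810 mol O2; 13.63 mol is available, so CH4 is limiting.
n(CO2) = (1/1) × 4.905 = 4.905 mol
V(CO2) = nRT/P = 4.905 × 62.36 × 322.95 / 241 = 409.9 L

410 L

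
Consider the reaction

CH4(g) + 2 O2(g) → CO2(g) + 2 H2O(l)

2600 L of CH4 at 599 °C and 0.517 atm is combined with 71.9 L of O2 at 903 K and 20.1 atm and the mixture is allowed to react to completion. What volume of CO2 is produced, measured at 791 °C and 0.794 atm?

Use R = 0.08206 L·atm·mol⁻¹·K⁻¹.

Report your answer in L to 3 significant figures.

1070 L

n(CH4) = PV/RT = (0.517 × 2600) / (0.08206 × 872.15) = 18.78 mol
n(O2) = PV/RT = (20.1 × 71.9) / (0.08206 × 903) = 19.50 mol
For 18.78 mol CH4, stoichiometry requires (2/1) × 18.78 = 37.56 mol O2; 19.50 mol is available, so O2 is limiting.
n(CO2) = (1/2) × 19.50 = 9.750 mol
V(CO2) = nRT/P = 9.750 × 0.08206 × 1064.15 / 0.794 = 1072 L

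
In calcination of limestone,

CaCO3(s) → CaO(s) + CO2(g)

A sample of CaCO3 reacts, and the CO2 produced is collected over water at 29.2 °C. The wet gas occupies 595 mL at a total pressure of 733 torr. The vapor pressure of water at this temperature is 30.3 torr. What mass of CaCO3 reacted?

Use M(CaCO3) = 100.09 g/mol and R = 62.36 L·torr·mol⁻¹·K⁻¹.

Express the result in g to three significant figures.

2.22 g

P(CO2) = 733 − 30.3 = 702.7 torr
n(CO2) = PV/RT = (702.7 × 0.5950) / (62.36 × 302.35) = 0.02218 mol
n(CaCO3) = (1/1) × 0.02218 = 0.02218 mol
m(CaCO3) = 0.02218 × 100.09 = 2.220 g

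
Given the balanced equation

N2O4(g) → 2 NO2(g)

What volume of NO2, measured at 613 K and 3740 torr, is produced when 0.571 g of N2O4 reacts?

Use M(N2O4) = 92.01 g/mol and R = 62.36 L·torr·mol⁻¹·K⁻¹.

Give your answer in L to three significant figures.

0.127 L

n(N2O4) = 0.5710 / 92.01 = 0.006206 mol
n(NO2) = (2/1) × 0.006206 = 0.01241 mol
V = nRT/P = 0.01241 × 62.36 × 613 / 3740 = 0.1268 L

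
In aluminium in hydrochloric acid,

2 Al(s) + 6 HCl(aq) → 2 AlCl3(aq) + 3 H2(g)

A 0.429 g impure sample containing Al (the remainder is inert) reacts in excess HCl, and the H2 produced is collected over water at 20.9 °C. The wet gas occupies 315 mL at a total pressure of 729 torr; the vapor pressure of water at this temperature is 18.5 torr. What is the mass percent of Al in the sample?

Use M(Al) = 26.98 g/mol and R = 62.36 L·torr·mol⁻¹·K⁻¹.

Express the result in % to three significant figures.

P(H2) = 729 − 18.5 = 710.5 torr
n(H2) = PV/RT = (710.5 × 0.3150) / (62.36 × 294.05) = 0.01221 mol
n(Al) = (2/3) × 0.01221 = 0.008140 mol
m(Al) = 0.008140 × 26.98 = 0.2196 g
%Al = 0.2196 / 0.429 × 100 = 51.19%

51.2 %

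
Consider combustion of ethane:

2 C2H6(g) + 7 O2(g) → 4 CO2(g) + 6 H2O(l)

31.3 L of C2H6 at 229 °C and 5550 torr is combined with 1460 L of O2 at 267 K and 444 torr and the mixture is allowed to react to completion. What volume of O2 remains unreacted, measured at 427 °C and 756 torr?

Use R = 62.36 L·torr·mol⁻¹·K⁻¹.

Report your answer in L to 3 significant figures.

1130 L

n(C2H6) = PV/RT = (5550 × 31.3) / (62.36 × 502.15) = 5.548 mol
n(O2) = PV/RT = (444 × 1460) / (62.36 × 267) = 38.93 mol
For 5.548 mol C2H6, stoichiometry requires (7/2) × 5.548 = 19.42 mol O2; 38.93 mol is available, so C2H6 is limiting.
n(O2) consumed = (7/2) × 5.548 = 19.42 mol; remaining = 38.93 − 19.42 = 19.51 mol
V(O2) = nRT/P = 19.51 × 62.36 × 700.15 / 756 = 1127 L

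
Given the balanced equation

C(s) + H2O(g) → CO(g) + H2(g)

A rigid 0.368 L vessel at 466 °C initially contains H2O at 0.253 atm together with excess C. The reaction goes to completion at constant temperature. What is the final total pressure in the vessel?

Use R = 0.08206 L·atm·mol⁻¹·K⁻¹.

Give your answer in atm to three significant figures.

0.506 atm

Rigid vessel, constant T ⇒ P scales with total gas moles (1 → 2).
P_final = (2/1) × 0.253 = 0.5060 atm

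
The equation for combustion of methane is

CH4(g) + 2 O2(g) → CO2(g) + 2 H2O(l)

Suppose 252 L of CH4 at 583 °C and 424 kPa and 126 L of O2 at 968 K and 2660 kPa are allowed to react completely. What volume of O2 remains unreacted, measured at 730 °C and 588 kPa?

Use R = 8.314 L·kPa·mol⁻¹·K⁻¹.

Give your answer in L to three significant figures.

n(CH4) = PV/RT = (424 × 252) / (8.314 × 856.15) = 15.01 mol
n(O2) = PV/RT = (2660 × 126) / (8.314 × 968) = 41.65 mol
For 15.01 mol CH4, stoichiometry requires (2/1) × 15.01 = 30.02 mol O2; 41.65 mol is available, so CH4 is limiting.
n(O2) consumed = (2/1) × 15.01 = 30.02 mol; remaining = 41.65 − 30.02 = 11.63 mol
V(O2) = nRT/P = 11.63 × 8.314 × 1003.15 / 588 = 165.0 L

165 L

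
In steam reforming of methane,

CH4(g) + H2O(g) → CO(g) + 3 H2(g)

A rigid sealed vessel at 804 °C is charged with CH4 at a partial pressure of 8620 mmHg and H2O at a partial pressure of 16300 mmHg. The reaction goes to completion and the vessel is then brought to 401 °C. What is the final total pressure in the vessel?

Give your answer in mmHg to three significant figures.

With V and T fixed, P_i ∝ n_i, so the mole ratios apply directly to partial pressures at 804 °C.
P(H2O) required for 8620 mmHg of CH4 = (1/1) × 8620 = 8620 mmHg; available 16300 mmHg, so CH4 is limiting.
P(H2O) remaining = 16300 − (1/1) × 8620 = 7680 mmHg
P(gaseous products) = (1+3)/1 × 8620 = 34480 mmHg
P_total at 804 °C = 7680 + 34480 = 42160 mmHg
Scaling to 401 °C: P = 42160 × 674.15/1077.15 = 26390 mmHg

26400 mmHg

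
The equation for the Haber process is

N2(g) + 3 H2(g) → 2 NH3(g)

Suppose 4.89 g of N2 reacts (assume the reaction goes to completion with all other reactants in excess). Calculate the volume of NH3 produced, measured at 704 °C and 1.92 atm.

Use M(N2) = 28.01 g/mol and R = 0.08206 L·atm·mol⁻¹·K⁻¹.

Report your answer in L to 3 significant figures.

n(N2) = 4.890 / 28.01 = 0.1746 mol
n(NH3) = (2/1) × 0.1746 = 0.3492 mol
V = nRT/P = 0.3492 × 0.08206 × 977.15 / 1.92 = 14.58 L

14.6 L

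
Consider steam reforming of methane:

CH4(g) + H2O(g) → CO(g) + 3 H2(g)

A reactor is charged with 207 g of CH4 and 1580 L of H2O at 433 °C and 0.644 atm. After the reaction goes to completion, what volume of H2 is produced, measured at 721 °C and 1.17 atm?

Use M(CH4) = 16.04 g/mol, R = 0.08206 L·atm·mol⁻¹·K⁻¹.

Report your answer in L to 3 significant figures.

n(CH4) = 207 / 16.04 = 12.91 mol
n(H2O) = PV/RT = (0.644 × 1580) / (0.08206 × 706.15) = 17.56 mol
For 12.91 mol CH4, stoichiometry requires (1/1) × 12.91 = 12.91 mol H2O; 17.56 mol is available, so CH4 is limiting.
n(H2) = (3/1) × 12.91 = 38.73 mol
V(H2) = nRT/P = 38.73 × 0.08206 × 994.15 / 1.17 = 2701 L

2700 L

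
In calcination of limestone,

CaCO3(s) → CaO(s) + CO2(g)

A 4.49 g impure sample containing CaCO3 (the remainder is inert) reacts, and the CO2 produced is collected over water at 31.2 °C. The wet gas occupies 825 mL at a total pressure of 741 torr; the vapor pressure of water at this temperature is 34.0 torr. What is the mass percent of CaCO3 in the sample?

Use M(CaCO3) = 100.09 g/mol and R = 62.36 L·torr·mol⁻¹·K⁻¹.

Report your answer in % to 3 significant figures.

P(CO2) = 741 − 34.0 = 707.0 torr
n(CO2) = PV/RT = (707.0 × 0.8250) / (62.36 × 304.35) = 0.03073 mol
n(CaCO3) = (1/1) × 0.03073 = 0.03073 mol
m(CaCO3) = 0.03073 × 100.09 = 3.076 g
%CaCO3 = 3.076 / 4.49 × 100 = 68.51%

68.5 %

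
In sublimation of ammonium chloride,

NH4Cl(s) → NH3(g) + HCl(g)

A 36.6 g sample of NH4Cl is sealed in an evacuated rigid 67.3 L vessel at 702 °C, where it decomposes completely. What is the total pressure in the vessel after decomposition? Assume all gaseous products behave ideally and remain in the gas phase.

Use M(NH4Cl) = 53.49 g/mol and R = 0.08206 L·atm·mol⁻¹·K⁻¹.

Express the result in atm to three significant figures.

n(NH4Cl) = 36.6 / 53.49 = 0.6842 mol
n(gas produced) = (2/1) × 0.6842 = 1.368 mol
P = nRT/V = 1.368 × 0.08206 × 975.15 / 67.3 = 1.627 atm

1.63 atm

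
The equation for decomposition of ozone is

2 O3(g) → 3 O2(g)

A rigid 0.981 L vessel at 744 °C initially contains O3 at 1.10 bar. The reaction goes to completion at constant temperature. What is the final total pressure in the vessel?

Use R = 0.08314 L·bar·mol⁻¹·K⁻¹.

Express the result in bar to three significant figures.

Since T and V are fixed, P_final/P_initial = n_final/n_initial = 3/2.
P_final = (3/2) × 1.10 = 1.650 bar

1.65 bar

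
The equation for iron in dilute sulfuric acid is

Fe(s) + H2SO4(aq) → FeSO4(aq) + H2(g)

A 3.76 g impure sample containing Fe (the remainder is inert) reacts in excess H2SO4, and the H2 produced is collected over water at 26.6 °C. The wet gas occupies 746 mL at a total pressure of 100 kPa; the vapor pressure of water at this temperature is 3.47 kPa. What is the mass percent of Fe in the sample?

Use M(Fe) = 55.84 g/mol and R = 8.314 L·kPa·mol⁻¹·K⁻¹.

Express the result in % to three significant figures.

P(H2) = 100 − 3.47 = 96.53 kPa
n(H2) = PV/RT = (96.53 × 0.7460) / (8.314 × 299.75) = 0.02890 mol
n(Fe) = (1/1) × 0.02890 = 0.02890 mol
m(Fe) = 0.02890 × 55.84 = 1.614 g
%Fe = 1.614 / 3.76 × 100 = 42.93%

42.9 %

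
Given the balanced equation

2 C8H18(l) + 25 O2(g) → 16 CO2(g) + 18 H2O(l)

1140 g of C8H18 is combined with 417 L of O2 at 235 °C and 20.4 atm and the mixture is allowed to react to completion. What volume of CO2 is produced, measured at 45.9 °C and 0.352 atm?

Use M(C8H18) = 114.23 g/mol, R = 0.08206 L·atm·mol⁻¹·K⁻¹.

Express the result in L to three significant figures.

5940 L

n(C8H18) = 1140 / 114.23 = 9.980 mol
n(O2) = PV/RT = (20.4 × 417) / (0.08206 × 508.15) = 204.0 mol
For 9.980 mol C8H18, stoichiometry requires (25/2) × 9.980 = 124.8 mol O2; 204.0 mol is available, so C8H18 is limiting.
n(CO2) = (16/2) × 9.980 = 79.84 mol
V(CO2) = nRT/P = 79.84 × 0.08206 × 319.05 / 0.352 = 5938 L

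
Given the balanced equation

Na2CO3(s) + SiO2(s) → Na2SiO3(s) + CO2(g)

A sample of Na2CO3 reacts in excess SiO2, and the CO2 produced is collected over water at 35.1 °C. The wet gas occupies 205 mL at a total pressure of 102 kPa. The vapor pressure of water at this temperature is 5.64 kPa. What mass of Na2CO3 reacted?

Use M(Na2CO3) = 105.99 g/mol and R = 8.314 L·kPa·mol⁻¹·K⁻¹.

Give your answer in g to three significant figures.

P(CO2) = 102 − 5.64 = 96.36 kPa
n(CO2) = PV/RT = (96.36 × 0.2050) / (8.314 × 308.25) = 0.007708 mol
n(Na2CO3) = (1/1) × 0.007708 = 0.007708 mol
m(Na2CO3) = 0.007708 × 105.99 = 0.8170 g

0.817 g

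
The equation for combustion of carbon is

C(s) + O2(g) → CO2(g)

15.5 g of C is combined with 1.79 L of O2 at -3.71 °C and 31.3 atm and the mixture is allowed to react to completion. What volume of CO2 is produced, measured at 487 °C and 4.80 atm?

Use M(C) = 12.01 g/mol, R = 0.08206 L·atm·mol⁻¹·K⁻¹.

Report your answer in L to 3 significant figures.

16.8 L

n(C) = 15.5 / 12.01 = 1.291 mol
n(O2) = PV/RT = (31.3 × 1.79) / (0.08206 × 269.44) = 2.534 mol
For 1.291 mol C, stoichiometry requires (1/1) × 1.291 = 1.291 mol O2; 2.534 mol is available, so C is limiting.
n(CO2) = (1/1) × 1.291 = 1.291 mol
V(CO2) = nRT/P = 1.291 × 0.08206 × 760.15 / 4.80 = 16.78 L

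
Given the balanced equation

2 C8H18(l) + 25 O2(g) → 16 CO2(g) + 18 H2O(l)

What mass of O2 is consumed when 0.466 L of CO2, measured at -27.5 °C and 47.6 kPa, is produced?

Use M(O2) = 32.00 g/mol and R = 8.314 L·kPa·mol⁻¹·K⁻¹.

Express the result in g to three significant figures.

0.543 g

n(CO2) = PV/RT = (47.6 × 0.466) / (8.314 × 245.65) = 0.01086 mol
n(O2) = (25/16) × 0.01086 = 0.01697 mol
m(O2) = 0.01697 × 32.00 = 0.5430 g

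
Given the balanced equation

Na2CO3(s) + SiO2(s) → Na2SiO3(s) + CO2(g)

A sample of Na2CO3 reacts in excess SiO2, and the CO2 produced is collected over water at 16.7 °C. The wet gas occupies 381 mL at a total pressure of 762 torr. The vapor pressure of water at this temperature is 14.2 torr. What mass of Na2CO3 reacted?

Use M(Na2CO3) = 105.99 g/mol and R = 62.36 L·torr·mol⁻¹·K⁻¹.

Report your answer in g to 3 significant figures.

P(CO2) = 762 − 14.2 = 747.8 torr
n(CO2) = PV/RT = (747.8 × 0.3810) / (62.36 × 289.85) = 0.01576 mol
n(Na2CO3) = (1/1) × 0.01576 = 0.01576 mol
m(Na2CO3) = 0.01576 × 105.99 = 1.670 g

1.67 g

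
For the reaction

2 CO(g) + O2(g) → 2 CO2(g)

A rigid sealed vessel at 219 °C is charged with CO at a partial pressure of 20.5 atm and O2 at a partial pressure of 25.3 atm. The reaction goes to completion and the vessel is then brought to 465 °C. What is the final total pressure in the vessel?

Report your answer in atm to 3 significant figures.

At constant V, partial pressures at 219 °C are proportional to moles, so apply stoichiometry directly to pressures.
P(O2) required for 20.5 atm of CO = (1/2) × 20.5 = 10.25 atm; available 25.3 atm, so CO is limiting.
P(O2) remaining = 25.3 − (1/2) × 20.5 = 15.05 atm
P(gaseous products) = (2)/2 × 20.5 = 20.50 atm
P_total at 219 °C = 15.05 + 20.50 = 35.55 atm
Scaling to 465 °C: P = 35.55 × 738.15/492.15 = 53.32 atm

53.3 atm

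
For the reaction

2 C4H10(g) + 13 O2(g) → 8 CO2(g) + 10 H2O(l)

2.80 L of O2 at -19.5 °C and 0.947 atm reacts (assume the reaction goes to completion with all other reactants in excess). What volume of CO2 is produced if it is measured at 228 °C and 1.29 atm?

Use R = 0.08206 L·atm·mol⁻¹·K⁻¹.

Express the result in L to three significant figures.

n(O2) = PV/RT = (0.947 × 2.80) / (0.08206 × 253.65) = 0.1274 mol
n(CO2) = (8/13) × 0.1274 = 0.07840 mol
V = nRT/P = 0.07840 × 0.08206 × 501.15 / 1.29 = 2.499 L

2.50 L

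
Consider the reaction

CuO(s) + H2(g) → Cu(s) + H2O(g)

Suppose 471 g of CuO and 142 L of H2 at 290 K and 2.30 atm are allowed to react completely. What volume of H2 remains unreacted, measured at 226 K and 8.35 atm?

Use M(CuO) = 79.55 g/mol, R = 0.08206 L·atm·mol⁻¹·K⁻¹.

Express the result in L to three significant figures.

17.3 L

n(CuO) = 471 / 79.55 = 5.921 mol
n(H2) = PV/RT = (2.30 × 142) / (0.08206 × 290) = 13.72 mol
For 5.921 mol CuO, stoichiometry requires (1/1) × 5.921 = 5.921 mol H2; 13.72 mol is available, so CuO is limiting.
n(H2) consumed = (1/1) × 5.921 = 5.921 mol; remaining = 13.72 − 5.921 = 7.799 mol
V(H2) = nRT/P = 7.799 × 0.08206 × 226 / 8.35 = 17.32 L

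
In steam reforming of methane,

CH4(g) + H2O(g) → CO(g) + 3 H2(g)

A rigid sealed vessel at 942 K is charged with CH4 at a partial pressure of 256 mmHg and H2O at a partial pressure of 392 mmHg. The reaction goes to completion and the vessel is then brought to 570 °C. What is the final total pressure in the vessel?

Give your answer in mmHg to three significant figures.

At constant V, partial pressures at 942 K are proportional to moles, so apply stoichiometry directly to pressures.
P(H2O) required for 256 mmHg of CH4 = (1/1) × 256 = 256.0 mmHg; available 392 mmHg, so CH4 is limiting.
P(H2O) remaining = 392 − (1/1) × 256 = 136.0 mmHg
P(gaseous products) = (1+3)/1 × 256 = 1024 mmHg
P_total at 942 K = 136.0 + 1024 = 1160 mmHg
Scaling to 570 °C: P = 1160 × 843.15/942 = 1038 mmHg

1040 mmHg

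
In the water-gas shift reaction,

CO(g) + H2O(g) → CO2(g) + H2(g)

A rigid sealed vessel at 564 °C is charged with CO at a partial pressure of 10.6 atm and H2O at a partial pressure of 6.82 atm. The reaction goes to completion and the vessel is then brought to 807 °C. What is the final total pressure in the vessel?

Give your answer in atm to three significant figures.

22.5 atm

At constant V, partial pressures at 564 °C are proportional to moles, so apply stoichiometry directly to pressures.
P(H2O) required for 10.6 atm of CO = (1/1) × 10.6 = 10.60 atm; available 6.82 atm, so H2O is limiting.
P(CO) remaining = 10.6 − (1/1) × 6.82 = 3.780 atm
P(gaseous products) = (1+1)/1 × 6.82 = 13.64 atm
P_total at 564 °C = 3.780 + 13.64 = 17.42 atm
Scaling to 807 °C: P = 17.42 × 1080.15/837.15 = 22.48 atm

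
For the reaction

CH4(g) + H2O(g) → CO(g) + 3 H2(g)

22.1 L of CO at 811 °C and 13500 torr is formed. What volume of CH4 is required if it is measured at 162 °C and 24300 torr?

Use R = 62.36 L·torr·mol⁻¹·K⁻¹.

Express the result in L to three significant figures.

4.93 L

n(CO) = PV/RT = (13500 × 22.1) / (62.36 × 1084.15) = 4.413 mol
n(CH4) = (1/1) × 4.413 = 4.413 mol
V = nRT/P = 4.413 × 62.36 × 435.15 / 24300 = 4.928 L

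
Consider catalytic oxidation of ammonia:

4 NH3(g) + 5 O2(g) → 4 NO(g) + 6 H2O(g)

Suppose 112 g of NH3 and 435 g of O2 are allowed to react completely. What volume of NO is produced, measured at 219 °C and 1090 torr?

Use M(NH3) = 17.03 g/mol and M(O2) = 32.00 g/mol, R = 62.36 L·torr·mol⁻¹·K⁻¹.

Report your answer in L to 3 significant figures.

n(NH3) = 112 / 17.03 = 6.577 mol
n(O2) = 435 / 32.00 = 13.59 mol
For 6.577 mol NH3, stoichiometry requires (5/4) × 6.577 = 8.221 mol O2; 13.59 mol is available, so NH3 is limiting.
n(NO) = (4/4) × 6.577 = 6.577 mol
V(NO) = nRT/P = 6.577 × 62.36 × 492.15 / 1090 = 185.2 L

185 L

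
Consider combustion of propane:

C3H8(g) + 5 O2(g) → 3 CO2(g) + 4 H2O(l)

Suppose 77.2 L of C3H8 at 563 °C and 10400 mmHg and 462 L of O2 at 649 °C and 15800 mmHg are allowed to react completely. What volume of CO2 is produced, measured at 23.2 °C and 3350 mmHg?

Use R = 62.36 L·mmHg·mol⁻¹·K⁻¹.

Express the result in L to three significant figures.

255 L

n(C3H8) = PV/RT = (10400 × 77.2) / (62.36 × 836.15) = 15.40 mol
n(O2) = PV/RT = (15800 × 462) / (62.36 × 922.15) = 126.9 mol
For 15.40 mol C3H8, stoichiometry requires (5/1) × 15.40 = 77.00 mol O2; 126.9 mol is available, so C3H8 is limiting.
n(CO2) = (3/1) × 15.40 = 46.20 mol
V(CO2) = nRT/P = 46.20 × 62.36 × 296.35 / 3350 = 254.9 L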